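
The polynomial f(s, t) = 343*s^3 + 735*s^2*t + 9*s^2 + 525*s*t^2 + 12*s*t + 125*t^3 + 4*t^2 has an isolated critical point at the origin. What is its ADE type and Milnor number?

Type A2, Milnor number mu = 2.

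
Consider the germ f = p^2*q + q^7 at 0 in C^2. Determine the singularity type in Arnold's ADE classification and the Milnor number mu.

Type D_8, Milnor number mu = 8.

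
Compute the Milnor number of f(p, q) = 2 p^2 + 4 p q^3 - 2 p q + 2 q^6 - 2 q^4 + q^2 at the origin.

The Hessian of f at 0 is [[4, -2], [-2, 2]] with rank 2, so corank 0. A Groebner basis of the Jacobian ideal J(f) in C{p,q} is {p, q}; counting standard monomials gives mu = 1. Corank 0: nondegenerate Morse point, so A_1.

1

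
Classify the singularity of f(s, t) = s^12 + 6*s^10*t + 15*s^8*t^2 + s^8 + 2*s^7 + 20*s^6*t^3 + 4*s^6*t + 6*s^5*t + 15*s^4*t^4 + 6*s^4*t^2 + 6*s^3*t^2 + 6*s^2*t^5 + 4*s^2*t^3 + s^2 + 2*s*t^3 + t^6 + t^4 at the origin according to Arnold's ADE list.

A_3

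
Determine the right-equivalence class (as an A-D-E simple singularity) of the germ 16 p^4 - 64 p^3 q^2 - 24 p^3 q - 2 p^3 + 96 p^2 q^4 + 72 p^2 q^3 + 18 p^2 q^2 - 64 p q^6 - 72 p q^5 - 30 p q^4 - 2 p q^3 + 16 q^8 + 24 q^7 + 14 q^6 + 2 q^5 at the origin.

E7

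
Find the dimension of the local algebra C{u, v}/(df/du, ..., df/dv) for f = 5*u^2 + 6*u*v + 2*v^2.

The Hessian of f at 0 has rank 2. Corank 0: nondegenerate Morse point, so A_1.

1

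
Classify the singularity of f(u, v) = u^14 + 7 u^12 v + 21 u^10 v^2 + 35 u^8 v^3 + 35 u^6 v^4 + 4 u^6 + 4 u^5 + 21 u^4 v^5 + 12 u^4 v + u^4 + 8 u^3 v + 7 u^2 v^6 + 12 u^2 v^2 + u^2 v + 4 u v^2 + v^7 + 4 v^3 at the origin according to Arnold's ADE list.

The Hessian of f at 0 has rank 0. Corank 2; j^3 = v*(u + 2*v)^2 has shape L^2 M (L != M), so D-series; mu = 8 gives D_8.

D_8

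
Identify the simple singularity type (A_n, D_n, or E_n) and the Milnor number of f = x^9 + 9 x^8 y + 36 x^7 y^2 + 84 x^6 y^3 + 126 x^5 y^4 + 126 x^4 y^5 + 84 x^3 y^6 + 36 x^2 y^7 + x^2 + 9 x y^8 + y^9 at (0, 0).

Type A8, Milnor number mu = 8.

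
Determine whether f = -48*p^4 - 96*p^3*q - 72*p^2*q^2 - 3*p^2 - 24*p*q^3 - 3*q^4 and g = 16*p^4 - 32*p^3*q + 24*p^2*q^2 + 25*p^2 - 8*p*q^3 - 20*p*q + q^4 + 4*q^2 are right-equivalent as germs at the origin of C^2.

Yes.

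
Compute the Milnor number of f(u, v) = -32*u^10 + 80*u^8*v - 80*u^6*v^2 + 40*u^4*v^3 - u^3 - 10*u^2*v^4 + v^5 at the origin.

The Hessian of f at 0 has rank 0. Corank 2; j^3 = -u^3 is a perfect cube, so E-series; the 5-jet and mu = 8 give E_8.

8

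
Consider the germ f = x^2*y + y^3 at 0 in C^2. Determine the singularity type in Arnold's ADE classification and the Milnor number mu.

The Hessian of f at 0 is [[0, 0], [0, 0]] with rank 0, so corank 2. A Groebner basis of the Jacobian ideal J(f) in C{x,y} is {y^3, x^2 + 3*y^2, x*y}; counting standard monomials gives mu = 4. Corank 2; j^3 = y*(x^2 + y^2) splits into three distinct lines over C (the quadratic factor has nonzero discriminant), so D_4.

Type D_4, Milnor number mu = 4.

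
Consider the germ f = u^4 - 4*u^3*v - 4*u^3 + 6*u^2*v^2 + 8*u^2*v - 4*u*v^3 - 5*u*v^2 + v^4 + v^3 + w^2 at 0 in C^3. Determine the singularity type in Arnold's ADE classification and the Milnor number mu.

The Hessian of f at 0 is [[0, 0, 0], [0, 0, 0], [0, 0, 2]] with rank 1, so corank 2. A Groebner basis of the Jacobian ideal J(f) in C{u,v,w} is {u*v^2 + 2*u*v - v^2, 4*u*v + v^3 - 2*v^2, u^2 - 3*u*v/2 + v^2/2, w}; counting standard monomials gives mu = 5. Corank 2; j^3 = -(u - v)*(2*u - v)^2 has shape L^2 M (L != M), so D-series; mu = 5 gives D_5.

Type D_5, Milnor number mu = 5.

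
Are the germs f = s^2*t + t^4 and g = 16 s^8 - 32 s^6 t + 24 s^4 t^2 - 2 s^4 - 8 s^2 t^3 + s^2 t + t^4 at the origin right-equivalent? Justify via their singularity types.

Yes.

The Hessian of f at 0 has rank 0. Corank 2; j^3 = s^2*t has shape L^2 M (L != M), so D-series; mu = 5 gives D_5. The Hessian of g at 0 has rank 0. Corank 2; j^3 = s^2*t has shape L^2 M (L != M), so D-series; mu = 5 gives D_5. Both have type D_5, hence right-equivalent.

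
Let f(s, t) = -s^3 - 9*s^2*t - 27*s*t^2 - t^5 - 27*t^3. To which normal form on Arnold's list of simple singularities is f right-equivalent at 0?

E_8

The Hessian of f at 0 is [[0, 0], [0, 0]] with rank 0, so corank 2. A Groebner basis of the Jacobian ideal J(f) in C{s,t} is {t^4, s^2 + 6*s*t + 9*t^2}; counting standard monomials gives mu = 8. Corank 2; j^3 = -(s + 3*t)^3 is a perfect cube, so E-series; the 5-jet and mu = 8 give E_8.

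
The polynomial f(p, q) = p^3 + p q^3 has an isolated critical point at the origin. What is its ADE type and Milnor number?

Type E_{7}, Milnor number mu = 7.

The Hessian of f at 0 is [[0, 0], [0, 0]] with rank 0, so corank 2. A Groebner basis of the Jacobian ideal J(f) in C{p,q} is {p^3, p*q^2, 3*p^2 + q^3}; counting standard monomials gives mu = 7. Corank 2; j^3 = p^3 is a perfect cube, so E-series; the 4-jet and mu = 7 give E_7.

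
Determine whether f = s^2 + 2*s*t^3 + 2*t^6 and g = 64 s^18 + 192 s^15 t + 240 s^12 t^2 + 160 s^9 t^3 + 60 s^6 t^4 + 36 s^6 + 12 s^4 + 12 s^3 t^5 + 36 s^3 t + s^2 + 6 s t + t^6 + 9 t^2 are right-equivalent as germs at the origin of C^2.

The Hessian of f at 0 has rank 1. Corank 1: A-series; mu = 5 gives A_5. The Hessian of g at 0 has rank 1. Corank 1: A-series; mu = 5 gives A_5. Both have type A_5, hence right-equivalent.

Yes.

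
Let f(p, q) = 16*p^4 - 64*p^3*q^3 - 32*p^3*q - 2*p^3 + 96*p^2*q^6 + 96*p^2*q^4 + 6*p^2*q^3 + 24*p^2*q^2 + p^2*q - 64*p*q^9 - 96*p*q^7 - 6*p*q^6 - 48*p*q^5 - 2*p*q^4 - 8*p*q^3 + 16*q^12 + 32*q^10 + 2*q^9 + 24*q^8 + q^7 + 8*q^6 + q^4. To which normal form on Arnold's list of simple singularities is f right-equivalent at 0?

D_{5}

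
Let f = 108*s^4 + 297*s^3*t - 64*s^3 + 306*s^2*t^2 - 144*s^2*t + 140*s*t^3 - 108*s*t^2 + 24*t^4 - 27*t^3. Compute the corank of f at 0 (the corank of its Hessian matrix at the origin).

2

The Hessian at 0 is [[0, 0], [0, 0]] of rank 0; hence corank 2.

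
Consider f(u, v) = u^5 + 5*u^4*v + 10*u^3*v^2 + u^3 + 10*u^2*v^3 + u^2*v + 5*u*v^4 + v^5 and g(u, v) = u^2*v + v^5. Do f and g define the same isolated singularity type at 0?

Yes.

The Hessian of f at 0 is [[0, 0], [0, 0]] with rank 0, so corank 2. A Groebner basis of the Jacobian ideal J(f) in C{u,v} is {-u*v/5 + v^4, u*v^2, u^2 + u*v}; counting standard monomials gives mu = 6. Corank 2; j^3 = u^2*(u + v) has shape L^2 M (L != M), so D-series; mu = 6 gives D_6. The Hessian of g at 0 is [[0, 0], [0, 0]] with rank 0, so corank 2. A Groebner basis of the Jacobian ideal J(g) in C{u,v} is {u^2/5 + v^4, u^3, u*v}; counting standard monomials gives mu = 6. Corank 2; j^3 = u^2*v has shape L^2 M (L != M), so D-series; mu = 6 gives D_6. Both have type D_6, hence right-equivalent.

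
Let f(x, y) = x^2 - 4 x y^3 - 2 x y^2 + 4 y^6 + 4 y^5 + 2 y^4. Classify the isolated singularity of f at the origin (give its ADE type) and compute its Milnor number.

Type A_{3}, Milnor number mu = 3.

The Hessian of f at 0 has rank 1. Corank 1: A-series; mu = 3 gives A_3.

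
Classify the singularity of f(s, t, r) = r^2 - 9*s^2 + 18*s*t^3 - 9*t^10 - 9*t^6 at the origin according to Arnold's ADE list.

A_9

The Hessian of f at 0 has rank 2. Corank 1: A-series; mu = 9 gives A_9.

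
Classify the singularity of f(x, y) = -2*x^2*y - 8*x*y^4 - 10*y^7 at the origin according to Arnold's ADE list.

The Hessian of f at 0 is [[0, 0], [0, 0]] with rank 0, so corank 2. A Groebner basis of the Jacobian ideal J(f) in C{x,y} is {-2*x^2/3 + x*y^3, x*y/2 + y^4, x^3, x^2*y}; counting standard monomials gives mu = 8. Corank 2; j^3 = -2*x^2*y has shape L^2 M (L != M), so D-series; mu = 8 gives D_8.

D_8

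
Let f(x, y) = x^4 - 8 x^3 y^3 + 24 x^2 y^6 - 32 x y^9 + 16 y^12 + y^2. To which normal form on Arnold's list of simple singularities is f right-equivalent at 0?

The Hessian of f at 0 is [[0, 0], [0, 2]] with rank 1, so corank 1. A Groebner basis of the Jacobian ideal J(f) in C{x,y} is {x^3, y}; counting standard monomials gives mu = 3. Corank 1: A-series; mu = 3 gives A_3.

A3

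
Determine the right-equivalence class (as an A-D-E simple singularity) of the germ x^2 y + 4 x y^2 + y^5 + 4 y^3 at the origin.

D_{6}

The Hessian of f at 0 has rank 0. Corank 2; j^3 = y*(x + 2*y)^2 has shape L^2 M (L != M), so D-series; mu = 6 gives D_6.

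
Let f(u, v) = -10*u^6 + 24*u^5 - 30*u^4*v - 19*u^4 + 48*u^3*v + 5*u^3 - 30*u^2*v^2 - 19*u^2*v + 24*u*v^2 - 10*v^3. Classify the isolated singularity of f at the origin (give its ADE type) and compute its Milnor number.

The Hessian of f at 0 has rank 0. Corank 2; j^3 = (u - v)*(5*u^2 - 14*u*v + 10*v^2) splits into three distinct lines over C (the quadratic factor has nonzero discriminant), so D_4.

Type D_{4}, Milnor number mu = 4.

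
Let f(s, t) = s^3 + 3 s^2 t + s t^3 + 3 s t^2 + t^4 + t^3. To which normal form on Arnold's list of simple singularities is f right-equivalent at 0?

The Hessian of f at 0 has rank 0. Corank 2; j^3 = (s + t)^3 is a perfect cube, so E-series; the 4-jet and mu = 7 give E_7.

E_7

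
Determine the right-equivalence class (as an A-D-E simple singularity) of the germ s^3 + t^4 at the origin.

E_{6}

The Hessian of f at 0 has rank 0. Corank 2; j^3 = s^3 is a perfect cube, so E-series; the 4-jet and mu = 6 give E_6.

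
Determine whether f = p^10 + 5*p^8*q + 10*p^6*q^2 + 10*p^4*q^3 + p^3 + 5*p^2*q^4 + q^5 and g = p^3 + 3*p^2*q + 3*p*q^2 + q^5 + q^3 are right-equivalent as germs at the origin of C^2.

The Hessian of f at 0 is [[0, 0], [0, 0]] with rank 0, so corank 2. A Groebner basis of the Jacobian ideal J(f) in C{p,q} is {q^4, p^2}; counting standard monomials gives mu = 8. Corank 2; j^3 = p^3 is a perfect cube, so E-series; the 5-jet and mu = 8 give E_8. The Hessian of g at 0 is [[0, 0], [0, 0]] with rank 0, so corank 2. A Groebner basis of the Jacobian ideal J(g) in C{p,q} is {q^4, p^2 + 2*p*q + q^2}; counting standard monomials gives mu = 8. Corank 2; j^3 = (p + q)^3 is a perfect cube, so E-series; the 5-jet and mu = 8 give E_8. Both have type E_8, hence right-equivalent.

Yes.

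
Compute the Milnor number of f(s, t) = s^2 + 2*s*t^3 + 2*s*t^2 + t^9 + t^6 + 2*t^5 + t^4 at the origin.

8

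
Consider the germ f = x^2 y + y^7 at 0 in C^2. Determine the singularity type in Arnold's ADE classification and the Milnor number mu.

Type D8, Milnor number mu = 8.

The Hessian of f at 0 has rank 0. Corank 2; j^3 = x^2*y has shape L^2 M (L != M), so D-series; mu = 8 gives D_8.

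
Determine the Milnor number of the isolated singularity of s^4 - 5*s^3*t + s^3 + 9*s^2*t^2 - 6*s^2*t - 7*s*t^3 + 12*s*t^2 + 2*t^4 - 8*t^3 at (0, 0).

7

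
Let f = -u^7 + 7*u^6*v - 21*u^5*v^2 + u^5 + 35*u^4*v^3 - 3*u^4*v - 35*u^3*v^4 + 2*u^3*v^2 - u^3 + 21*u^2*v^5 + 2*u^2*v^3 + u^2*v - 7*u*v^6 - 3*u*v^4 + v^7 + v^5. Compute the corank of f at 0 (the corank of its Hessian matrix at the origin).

The Hessian at 0 is [[0, 0], [0, 0]] of rank 0; hence corank 2.

2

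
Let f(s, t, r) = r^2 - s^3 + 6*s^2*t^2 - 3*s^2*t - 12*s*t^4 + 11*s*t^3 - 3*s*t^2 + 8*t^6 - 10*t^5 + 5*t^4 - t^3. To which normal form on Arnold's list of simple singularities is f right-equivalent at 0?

E7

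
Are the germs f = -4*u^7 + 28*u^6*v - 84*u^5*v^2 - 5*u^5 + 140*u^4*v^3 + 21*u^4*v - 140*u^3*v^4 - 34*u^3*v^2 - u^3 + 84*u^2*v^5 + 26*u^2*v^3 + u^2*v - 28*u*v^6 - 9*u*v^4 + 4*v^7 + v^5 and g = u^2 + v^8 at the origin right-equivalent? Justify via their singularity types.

The Hessian of f at 0 has rank 0. Corank 2; j^3 = -u^2*(u - v) has shape L^2 M (L != M), so D-series; mu = 6 gives D_6. The Hessian of g at 0 has rank 1. Corank 1: A-series; mu = 7 gives A_7. f is D_6 but g is A_7, hence not right-equivalent.

No.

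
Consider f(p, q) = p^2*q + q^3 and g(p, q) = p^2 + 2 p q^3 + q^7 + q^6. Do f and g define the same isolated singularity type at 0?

No.

The Hessian of f at 0 is [[0, 0], [0, 0]] with rank 0, so corank 2. A Groebner basis of the Jacobian ideal J(f) in C{p,q} is {q^3, p^2 + 3*q^2, p*q}; counting standard monomials gives mu = 4. Corank 2; j^3 = q*(p^2 + q^2) splits into three distinct lines over C (the quadratic factor has nonzero discriminant), so D_4. The Hessian of g at 0 is [[2, 0], [0, 0]] with rank 1, so corank 1. A Groebner basis of the Jacobian ideal J(g) in C{p,q} is {p + q^3, p^2}; counting standard monomials gives mu = 6. Corank 1: A-series; mu = 6 gives A_6. f is D_4 but g is A_6, hence not right-equivalent.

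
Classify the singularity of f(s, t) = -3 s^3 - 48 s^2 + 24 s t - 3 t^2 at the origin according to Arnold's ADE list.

A_2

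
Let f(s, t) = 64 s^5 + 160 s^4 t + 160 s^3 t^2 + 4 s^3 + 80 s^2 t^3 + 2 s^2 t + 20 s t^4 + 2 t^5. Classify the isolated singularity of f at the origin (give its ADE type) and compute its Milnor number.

The Hessian of f at 0 is [[0, 0], [0, 0]] with rank 0, so corank 2. A Groebner basis of the Jacobian ideal J(f) in C{s,t} is {-s*t/10 + t^4, s*t^2, s^2 + s*t/2}; counting standard monomials gives mu = 6. Corank 2; j^3 = 2*s^2*(2*s + t) has shape L^2 M (L != M), so D-series; mu = 6 gives D_6.

Type D6, Milnor number mu = 6.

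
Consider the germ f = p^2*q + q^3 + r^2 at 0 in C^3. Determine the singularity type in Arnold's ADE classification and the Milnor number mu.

The Hessian of f at 0 is [[0, 0, 0], [0, 0, 0], [0, 0, 2]] with rank 1, so corank 2. A Groebner basis of the Jacobian ideal J(f) in C{p,q,r} is {q^3, p^2 + 3*q^2, p*q, r}; counting standard monomials gives mu = 4. Corank 2; j^3 = q*(p^2 + q^2) splits into three distinct lines over C (the quadratic factor has nonzero discriminant), so D_4.

Type D_{4}, Milnor number mu = 4.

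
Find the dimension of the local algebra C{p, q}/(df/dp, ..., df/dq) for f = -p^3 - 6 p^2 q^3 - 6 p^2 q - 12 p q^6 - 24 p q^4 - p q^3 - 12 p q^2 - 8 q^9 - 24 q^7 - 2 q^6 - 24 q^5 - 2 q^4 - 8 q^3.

7

The Hessian of f at 0 is [[0, 0], [0, 0]] with rank 0, so corank 2. A Groebner basis of the Jacobian ideal J(f) in C{p,q} is {p^3 + 6*p^2*q + 48*p^2 + 192*p*q + 192*q^2, -6*p^2 + p*q^2 - 24*p*q - 24*q^2, 3*p^2 + 12*p*q + q^3 + 12*q^2}; counting standard monomials gives mu = 7. Corank 2; j^3 = -(p + 2*q)^3 is a perfect cube, so E-series; the 4-jet and mu = 7 give E_7.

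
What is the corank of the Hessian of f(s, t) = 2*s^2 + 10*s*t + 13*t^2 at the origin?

0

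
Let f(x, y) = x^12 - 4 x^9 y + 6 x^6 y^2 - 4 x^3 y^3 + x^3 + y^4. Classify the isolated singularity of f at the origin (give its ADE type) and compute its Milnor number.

Type E6, Milnor number mu = 6.

The Hessian of f at 0 has rank 0. Corank 2; j^3 = x^3 is a perfect cube, so E-series; the 4-jet and mu = 6 give E_6.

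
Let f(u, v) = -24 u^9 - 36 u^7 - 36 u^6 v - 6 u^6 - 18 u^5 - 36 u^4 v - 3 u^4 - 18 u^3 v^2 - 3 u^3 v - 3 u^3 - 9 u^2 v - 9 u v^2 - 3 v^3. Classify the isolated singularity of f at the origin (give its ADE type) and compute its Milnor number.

Type E7, Milnor number mu = 7.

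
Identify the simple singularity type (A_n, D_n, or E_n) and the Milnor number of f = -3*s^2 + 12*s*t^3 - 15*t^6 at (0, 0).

The Hessian of f at 0 has rank 1. Corank 1: A-series; mu = 5 gives A_5.

Type A5, Milnor number mu = 5.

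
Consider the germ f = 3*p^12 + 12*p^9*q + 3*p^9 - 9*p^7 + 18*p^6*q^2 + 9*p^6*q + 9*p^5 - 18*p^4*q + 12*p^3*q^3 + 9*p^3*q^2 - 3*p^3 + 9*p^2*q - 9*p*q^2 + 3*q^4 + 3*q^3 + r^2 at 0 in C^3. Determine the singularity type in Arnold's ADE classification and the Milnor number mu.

The Hessian of f at 0 has rank 1. Corank 2; j^3 = -3*(p - q)^3 is a perfect cube, so E-series; the 4-jet and mu = 6 give E_6.

Type E6, Milnor number mu = 6.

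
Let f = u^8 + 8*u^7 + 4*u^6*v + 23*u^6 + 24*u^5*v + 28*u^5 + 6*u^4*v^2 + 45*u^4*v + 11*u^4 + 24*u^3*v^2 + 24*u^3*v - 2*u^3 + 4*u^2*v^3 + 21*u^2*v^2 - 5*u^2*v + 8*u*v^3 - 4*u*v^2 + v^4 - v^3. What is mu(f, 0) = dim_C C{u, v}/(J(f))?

The Hessian of f at 0 has rank 0. Corank 2; j^3 = -(u + v)^2*(2*u + v) has shape L^2 M (L != M), so D-series; mu = 5 gives D_5.

5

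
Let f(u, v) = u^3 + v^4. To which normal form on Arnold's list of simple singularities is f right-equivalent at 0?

E_{6}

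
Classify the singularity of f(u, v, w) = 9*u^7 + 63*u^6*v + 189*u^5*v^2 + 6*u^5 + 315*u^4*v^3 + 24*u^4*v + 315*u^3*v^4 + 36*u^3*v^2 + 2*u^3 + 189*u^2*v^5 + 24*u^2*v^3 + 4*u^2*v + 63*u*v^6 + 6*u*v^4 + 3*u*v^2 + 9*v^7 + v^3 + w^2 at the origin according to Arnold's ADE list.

D_{4}

The Hessian of f at 0 is [[0, 0, 0], [0, 0, 0], [0, 0, 2]] with rank 1, so corank 2. A Groebner basis of the Jacobian ideal J(f) in C{u,v,w} is {v^3, u^2 - 3*v^2/2, u*v + 3*v^2/2, w}; counting standard monomials gives mu = 4. Corank 2; j^3 = (u + v)*(2*u^2 + 2*u*v + v^2) splits into three distinct lines over C (the quadratic factor has nonzero discriminant), so D_4.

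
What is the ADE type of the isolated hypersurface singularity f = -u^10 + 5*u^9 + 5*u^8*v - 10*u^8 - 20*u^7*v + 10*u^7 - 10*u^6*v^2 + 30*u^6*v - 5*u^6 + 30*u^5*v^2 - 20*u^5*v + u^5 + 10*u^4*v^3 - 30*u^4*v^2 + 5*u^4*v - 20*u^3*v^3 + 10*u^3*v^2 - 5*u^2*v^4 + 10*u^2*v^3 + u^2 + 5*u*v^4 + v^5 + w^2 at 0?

A4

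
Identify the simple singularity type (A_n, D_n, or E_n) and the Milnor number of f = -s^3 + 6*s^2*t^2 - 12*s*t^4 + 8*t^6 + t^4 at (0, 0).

Type E6, Milnor number mu = 6.

The Hessian of f at 0 has rank 0. Corank 2; j^3 = -s^3 is a perfect cube, so E-series; the 4-jet and mu = 6 give E_6.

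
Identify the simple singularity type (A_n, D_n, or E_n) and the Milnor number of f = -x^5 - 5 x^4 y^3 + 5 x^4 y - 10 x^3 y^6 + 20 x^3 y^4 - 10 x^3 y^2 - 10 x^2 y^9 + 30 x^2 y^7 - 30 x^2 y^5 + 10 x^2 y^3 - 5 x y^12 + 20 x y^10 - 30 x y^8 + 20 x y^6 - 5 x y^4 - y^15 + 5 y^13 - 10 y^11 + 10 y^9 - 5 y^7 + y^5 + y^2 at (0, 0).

The Hessian of f at 0 is [[0, 0], [0, 2]] with rank 1, so corank 1. A Groebner basis of the Jacobian ideal J(f) in C{x,y} is {x^4, y}; counting standard monomials gives mu = 4. Corank 1: A-series; mu = 4 gives A_4.

Type A_{4}, Milnor number mu = 4.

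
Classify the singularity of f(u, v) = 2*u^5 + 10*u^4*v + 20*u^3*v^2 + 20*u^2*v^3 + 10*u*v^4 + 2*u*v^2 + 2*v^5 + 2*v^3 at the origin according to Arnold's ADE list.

D_6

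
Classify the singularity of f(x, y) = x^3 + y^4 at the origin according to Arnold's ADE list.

E6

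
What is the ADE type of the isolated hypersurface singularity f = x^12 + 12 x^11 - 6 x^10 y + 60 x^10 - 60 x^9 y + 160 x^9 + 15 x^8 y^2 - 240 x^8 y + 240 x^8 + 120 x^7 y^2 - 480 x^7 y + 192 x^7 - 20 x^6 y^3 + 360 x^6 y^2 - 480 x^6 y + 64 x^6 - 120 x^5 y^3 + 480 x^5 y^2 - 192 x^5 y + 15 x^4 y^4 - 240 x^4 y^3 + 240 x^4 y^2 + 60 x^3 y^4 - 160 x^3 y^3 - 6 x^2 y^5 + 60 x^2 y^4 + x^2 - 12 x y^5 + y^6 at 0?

A_{5}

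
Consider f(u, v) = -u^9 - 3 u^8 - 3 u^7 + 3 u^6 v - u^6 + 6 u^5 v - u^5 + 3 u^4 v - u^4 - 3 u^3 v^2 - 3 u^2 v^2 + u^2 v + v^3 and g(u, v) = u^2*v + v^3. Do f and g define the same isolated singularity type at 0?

Yes.

The Hessian of f at 0 has rank 0. Corank 2; j^3 = v*(u^2 + v^2) splits into three distinct lines over C (the quadratic factor has nonzero discriminant), so D_4. The Hessian of g at 0 has rank 0. Corank 2; j^3 = v*(u^2 + v^2) splits into three distinct lines over C (the quadratic factor has nonzero discriminant), so D_4. Both have type D_4, hence right-equivalent.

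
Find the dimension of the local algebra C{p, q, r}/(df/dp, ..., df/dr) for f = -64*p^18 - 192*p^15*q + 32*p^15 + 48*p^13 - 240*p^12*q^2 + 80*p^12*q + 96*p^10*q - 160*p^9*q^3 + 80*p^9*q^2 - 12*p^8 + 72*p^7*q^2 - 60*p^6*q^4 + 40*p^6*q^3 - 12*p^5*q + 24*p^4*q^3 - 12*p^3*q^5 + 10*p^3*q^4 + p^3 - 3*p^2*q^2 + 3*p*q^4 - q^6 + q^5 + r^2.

The Hessian of f at 0 is [[0, 0, 0], [0, 0, 0], [0, 0, 2]] with rank 1, so corank 2. A Groebner basis of the Jacobian ideal J(f) in C{p,q,r} is {q^4, p^3, -p^2/2 + p*q^2, r}; counting standard monomials gives mu = 8. Corank 2; j^3 = p^3 is a perfect cube, so E-series; the 5-jet and mu = 8 give E_8.

8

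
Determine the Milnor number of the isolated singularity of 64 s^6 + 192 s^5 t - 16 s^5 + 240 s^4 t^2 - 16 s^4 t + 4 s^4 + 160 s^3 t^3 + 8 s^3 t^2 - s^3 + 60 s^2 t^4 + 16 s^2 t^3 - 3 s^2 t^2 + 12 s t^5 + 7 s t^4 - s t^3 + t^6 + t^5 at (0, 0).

7

The Hessian of f at 0 has rank 0. Corank 2; j^3 = -s^3 is a perfect cube, so E-series; the 4-jet and mu = 7 give E_7.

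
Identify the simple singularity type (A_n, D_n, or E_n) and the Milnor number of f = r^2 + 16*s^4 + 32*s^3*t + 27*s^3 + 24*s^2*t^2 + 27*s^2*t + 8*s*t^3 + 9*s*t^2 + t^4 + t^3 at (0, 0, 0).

The Hessian of f at 0 has rank 1. Corank 2; j^3 = (3*s + t)^3 is a perfect cube, so E-series; the 4-jet and mu = 6 give E_6.

Type E6, Milnor number mu = 6.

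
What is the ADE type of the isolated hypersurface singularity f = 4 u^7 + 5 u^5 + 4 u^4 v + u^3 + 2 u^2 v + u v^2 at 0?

The Hessian of f at 0 is [[0, 0], [0, 0]] with rank 0, so corank 2. A Groebner basis of the Jacobian ideal J(f) in C{u,v} is {u*v/3 + v^4 + v^2/3, u*v^2 + v^3, u^2 + u*v/3 - 2*v^2/3}; counting standard monomials gives mu = 6. Corank 2; j^3 = u*(u + v)^2 has shape L^2 M (L != M), so D-series; mu = 6 gives D_6.

D6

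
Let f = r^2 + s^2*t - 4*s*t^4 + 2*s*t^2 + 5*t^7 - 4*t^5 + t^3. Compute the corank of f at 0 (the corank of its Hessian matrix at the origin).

2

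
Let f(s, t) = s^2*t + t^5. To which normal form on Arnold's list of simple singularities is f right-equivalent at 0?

The Hessian of f at 0 has rank 0. Corank 2; j^3 = s^2*t has shape L^2 M (L != M), so D-series; mu = 6 gives D_6.

D6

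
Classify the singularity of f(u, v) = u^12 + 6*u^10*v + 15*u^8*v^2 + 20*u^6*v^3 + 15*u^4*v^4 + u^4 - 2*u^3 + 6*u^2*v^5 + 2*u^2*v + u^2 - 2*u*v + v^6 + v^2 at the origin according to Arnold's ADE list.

A_5

The Hessian of f at 0 has rank 1. Corank 1: A-series; mu = 5 gives A_5.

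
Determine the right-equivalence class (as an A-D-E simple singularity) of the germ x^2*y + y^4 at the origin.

D_{5}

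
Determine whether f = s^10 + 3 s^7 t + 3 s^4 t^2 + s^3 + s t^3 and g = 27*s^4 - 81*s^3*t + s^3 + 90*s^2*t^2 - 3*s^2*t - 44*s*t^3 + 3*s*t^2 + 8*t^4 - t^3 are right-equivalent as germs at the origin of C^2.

Yes.

The Hessian of f at 0 is [[0, 0], [0, 0]] with rank 0, so corank 2. A Groebner basis of the Jacobian ideal J(f) in C{s,t} is {s^3, s*t^2, 3*s^2 + t^3}; counting standard monomials gives mu = 7. Corank 2; j^3 = s^3 is a perfect cube, so E-series; the 4-jet and mu = 7 give E_7. The Hessian of g at 0 is [[0, 0], [0, 0]] with rank 0, so corank 2. A Groebner basis of the Jacobian ideal J(g) in C{s,t} is {s^2/3 - 2*s*t/3 + t^4 + t^3/9 + t^2/3, s^3 + 5*s^2/3 - 10*s*t/3 - 4*t^3/9 + 5*t^2/3, s^2*t + 11*s^2/9 - 22*s*t/9 - 16*t^3/27 + 11*t^2/9, 2*s^2/3 + s*t^2 - 4*s*t/3 - 7*t^3/9 + 2*t^2/3}; counting standard monomials gives mu = 7. Corank 2; j^3 = (s - t)^3 is a perfect cube, so E-series; the 4-jet and mu = 7 give E_7. Both have type E_7, hence right-equivalent.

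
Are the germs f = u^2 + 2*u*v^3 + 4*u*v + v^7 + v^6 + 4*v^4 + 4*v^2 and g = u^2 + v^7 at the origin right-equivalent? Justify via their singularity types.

The Hessian of f at 0 is [[2, 4], [4, 8]] with rank 1, so corank 1. A Groebner basis of the Jacobian ideal J(f) in C{u,v} is {u + v^3 + 2*v, u^2 + 4*u*v + 4*v^2}; counting standard monomials gives mu = 6. Corank 1: A-series; mu = 6 gives A_6. The Hessian of g at 0 is [[2, 0], [0, 0]] with rank 1, so corank 1. A Groebner basis of the Jacobian ideal J(g) in C{u,v} is {v^6, u}; counting standard monomials gives mu = 6. Corank 1: A-series; mu = 6 gives A_6. Both have type A_6, hence right-equivalent.

Yes.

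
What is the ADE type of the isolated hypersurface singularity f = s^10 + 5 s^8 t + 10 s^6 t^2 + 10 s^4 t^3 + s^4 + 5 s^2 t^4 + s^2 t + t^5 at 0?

D_{6}

The Hessian of f at 0 has rank 0. Corank 2; j^3 = s^2*t has shape L^2 M (L != M), so D-series; mu = 6 gives D_6.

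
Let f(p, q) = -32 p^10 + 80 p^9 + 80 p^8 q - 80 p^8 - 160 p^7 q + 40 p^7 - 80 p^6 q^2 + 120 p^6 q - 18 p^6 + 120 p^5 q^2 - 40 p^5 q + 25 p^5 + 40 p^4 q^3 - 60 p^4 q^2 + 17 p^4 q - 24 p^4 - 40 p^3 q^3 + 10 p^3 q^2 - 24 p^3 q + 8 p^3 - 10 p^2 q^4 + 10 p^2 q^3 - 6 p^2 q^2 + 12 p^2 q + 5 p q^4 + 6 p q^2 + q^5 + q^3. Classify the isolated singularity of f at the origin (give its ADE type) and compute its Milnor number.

Type E_8, Milnor number mu = 8.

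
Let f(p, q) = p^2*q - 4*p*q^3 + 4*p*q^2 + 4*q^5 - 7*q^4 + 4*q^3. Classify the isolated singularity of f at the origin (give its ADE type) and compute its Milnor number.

The Hessian of f at 0 has rank 0. Corank 2; j^3 = q*(p + 2*q)^2 has shape L^2 M (L != M), so D-series; mu = 5 gives D_5.

Type D5, Milnor number mu = 5.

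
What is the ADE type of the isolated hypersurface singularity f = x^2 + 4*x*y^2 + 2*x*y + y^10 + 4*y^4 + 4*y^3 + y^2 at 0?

A9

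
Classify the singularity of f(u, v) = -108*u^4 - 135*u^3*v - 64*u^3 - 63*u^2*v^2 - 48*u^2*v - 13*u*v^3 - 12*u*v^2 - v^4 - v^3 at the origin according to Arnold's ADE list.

The Hessian of f at 0 is [[0, 0], [0, 0]] with rank 0, so corank 2. A Groebner basis of the Jacobian ideal J(f) in C{u,v} is {65536*u^2/3 + 32768*u*v/3 + v^4 + 64*v^3/9 + 4096*v^2/3, u^3 + 112*u^2/3 + 56*u*v/3 + v^3/36 + 7*v^2/3, u^2*v - 832*u^2/9 - 416*u*v/9 - 5*v^3/54 - 52*v^2/9, 512*u^2/3 + u*v^2 + 256*u*v/3 + 11*v^3/36 + 32*v^2/3}; counting standard monomials gives mu = 7. Corank 2; j^3 = -(4*u + v)^3 is a perfect cube, so E-series; the 4-jet and mu = 7 give E_7.

E_{7}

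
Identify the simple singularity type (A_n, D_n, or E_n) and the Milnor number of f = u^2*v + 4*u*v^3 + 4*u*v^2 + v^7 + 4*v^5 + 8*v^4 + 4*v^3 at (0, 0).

The Hessian of f at 0 is [[0, 0], [0, 0]] with rank 0, so corank 2. A Groebner basis of the Jacobian ideal J(f) in C{u,v} is {u^2*v^2 - 2*u^2*v + 4*u^2/7 - 34*u*v^2/7 + 22*u*v/7 + 4*v^2, u^3 + 6*u^2*v - 8*u^2/7 + 68*u*v^2/7 - 44*u*v/7 - 8*v^2, u*v/2 + v^3 + v^2}; counting standard monomials gives mu = 8. Corank 2; j^3 = v*(u + 2*v)^2 has shape L^2 M (L != M), so D-series; mu = 8 gives D_8.

Type D8, Milnor number mu = 8.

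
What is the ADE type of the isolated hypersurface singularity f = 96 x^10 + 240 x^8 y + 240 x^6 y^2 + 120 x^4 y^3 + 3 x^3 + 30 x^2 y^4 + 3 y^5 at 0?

E_8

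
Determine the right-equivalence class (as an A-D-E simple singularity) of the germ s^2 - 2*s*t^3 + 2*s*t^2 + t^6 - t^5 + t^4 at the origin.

The Hessian of f at 0 is [[2, 0], [0, 0]] with rank 1, so corank 1. A Groebner basis of the Jacobian ideal J(f) in C{s,t} is {-s + t^3 - t^2, s^2, s*t + s + t^2}; counting standard monomials gives mu = 4. Corank 1: A-series; mu = 4 gives A_4.

A_{4}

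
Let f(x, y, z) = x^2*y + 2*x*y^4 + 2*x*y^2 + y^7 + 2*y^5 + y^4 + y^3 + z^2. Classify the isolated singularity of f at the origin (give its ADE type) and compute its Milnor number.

Type D_5, Milnor number mu = 5.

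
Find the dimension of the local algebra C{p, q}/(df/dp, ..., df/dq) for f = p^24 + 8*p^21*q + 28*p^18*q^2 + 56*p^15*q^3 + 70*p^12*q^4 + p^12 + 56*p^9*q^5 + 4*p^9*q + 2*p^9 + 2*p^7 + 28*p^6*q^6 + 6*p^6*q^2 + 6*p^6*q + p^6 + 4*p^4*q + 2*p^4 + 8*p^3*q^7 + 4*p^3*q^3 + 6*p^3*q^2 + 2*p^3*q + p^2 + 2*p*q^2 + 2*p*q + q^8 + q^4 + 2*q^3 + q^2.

7

The Hessian of f at 0 is [[2, 2], [2, 2]] with rank 1, so corank 1. A Groebner basis of the Jacobian ideal J(f) in C{p,q} is {-47*p^2/24 - 21*p*q/4 + 11*p/24 + q^4 - 43*q^3/24 - 17*q^2/6 + 11*q/24, p^3 + 43*p^2/72 + 3*p*q/4 + 41*p/72 - q^3/72 + 13*q^2/18 + 41*q/72, p^2*q - 35*p^2/24 - 13*p*q/4 - p/24 - 31*q^3/24 - 11*q^2/6 - q/24, 97*p^2/72 + p*q^2 + 13*p*q/4 - 13*p/72 + 125*q^3/72 + 31*q^2/18 - 13*q/72}; counting standard monomials gives mu = 7. Corank 1: A-series; mu = 7 gives A_7.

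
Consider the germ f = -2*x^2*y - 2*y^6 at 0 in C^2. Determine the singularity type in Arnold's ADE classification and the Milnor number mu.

Type D7, Milnor number mu = 7.

The Hessian of f at 0 has rank 0. Corank 2; j^3 = -2*x^2*y has shape L^2 M (L != M), so D-series; mu = 7 gives D_7.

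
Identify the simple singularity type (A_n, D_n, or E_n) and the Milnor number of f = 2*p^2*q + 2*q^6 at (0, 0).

The Hessian of f at 0 is [[0, 0], [0, 0]] with rank 0, so corank 2. A Groebner basis of the Jacobian ideal J(f) in C{p,q} is {p^2/6 + q^5, p^3, p*q}; counting standard monomials gives mu = 7. Corank 2; j^3 = 2*p^2*q has shape L^2 M (L != M), so D-series; mu = 7 gives D_7.

Type D_{7}, Milnor number mu = 7.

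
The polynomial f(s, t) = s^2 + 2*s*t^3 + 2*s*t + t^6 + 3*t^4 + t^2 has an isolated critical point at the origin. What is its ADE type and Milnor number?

Type A_{3}, Milnor number mu = 3.

The Hessian of f at 0 has rank 1. Corank 1: A-series; mu = 3 gives A_3.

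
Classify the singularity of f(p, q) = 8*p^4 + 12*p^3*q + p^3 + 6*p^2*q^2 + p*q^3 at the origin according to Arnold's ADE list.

E7

The Hessian of f at 0 is [[0, 0], [0, 0]] with rank 0, so corank 2. A Groebner basis of the Jacobian ideal J(f) in C{p,q} is {3*p^2/4 + q^4 + q^3/4, p^3, p^2*q - p^2/4 - q^3/12, p^2 + p*q^2 + q^3/3}; counting standard monomials gives mu = 7. Corank 2; j^3 = p^3 is a perfect cube, so E-series; the 4-jet and mu = 7 give E_7.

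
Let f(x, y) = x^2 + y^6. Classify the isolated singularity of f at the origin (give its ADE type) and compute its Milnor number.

Type A5, Milnor number mu = 5.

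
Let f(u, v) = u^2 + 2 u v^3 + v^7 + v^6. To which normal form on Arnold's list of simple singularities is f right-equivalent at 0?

The Hessian of f at 0 has rank 1. Corank 1: A-series; mu = 6 gives A_6.

A_6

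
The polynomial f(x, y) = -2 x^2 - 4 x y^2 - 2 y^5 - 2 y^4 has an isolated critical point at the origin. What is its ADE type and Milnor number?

Type A_4, Milnor number mu = 4.

The Hessian of f at 0 has rank 1. Corank 1: A-series; mu = 4 gives A_4.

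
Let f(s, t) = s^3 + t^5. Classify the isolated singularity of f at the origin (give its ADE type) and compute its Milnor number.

Type E_8, Milnor number mu = 8.

The Hessian of f at 0 has rank 0. Corank 2; j^3 = s^3 is a perfect cube, so E-series; the 5-jet and mu = 8 give E_8.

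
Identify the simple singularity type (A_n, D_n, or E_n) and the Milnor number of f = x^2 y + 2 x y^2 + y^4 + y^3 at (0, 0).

Type D_{5}, Milnor number mu = 5.

The Hessian of f at 0 has rank 0. Corank 2; j^3 = y*(x + y)^2 has shape L^2 M (L != M), so D-series; mu = 5 gives D_5.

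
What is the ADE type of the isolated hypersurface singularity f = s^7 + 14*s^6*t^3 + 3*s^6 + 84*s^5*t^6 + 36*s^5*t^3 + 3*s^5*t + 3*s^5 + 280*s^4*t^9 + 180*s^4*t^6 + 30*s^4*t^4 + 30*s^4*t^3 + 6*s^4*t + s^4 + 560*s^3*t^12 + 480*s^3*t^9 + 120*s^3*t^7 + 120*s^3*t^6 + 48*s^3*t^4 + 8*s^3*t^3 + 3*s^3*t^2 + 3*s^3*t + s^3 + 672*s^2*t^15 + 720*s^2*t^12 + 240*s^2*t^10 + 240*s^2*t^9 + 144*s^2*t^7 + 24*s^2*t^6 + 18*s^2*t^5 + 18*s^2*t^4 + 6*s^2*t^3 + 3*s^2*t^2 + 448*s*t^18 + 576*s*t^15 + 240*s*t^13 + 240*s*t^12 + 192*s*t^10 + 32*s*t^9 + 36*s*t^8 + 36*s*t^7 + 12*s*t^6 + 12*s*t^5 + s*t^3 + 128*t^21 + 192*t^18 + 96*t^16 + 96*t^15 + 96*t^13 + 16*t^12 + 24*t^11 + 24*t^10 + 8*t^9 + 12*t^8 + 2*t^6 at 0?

E_7

The Hessian of f at 0 has rank 0. Corank 2; j^3 = s^3 is a perfect cube, so E-series; the 4-jet and mu = 7 give E_7.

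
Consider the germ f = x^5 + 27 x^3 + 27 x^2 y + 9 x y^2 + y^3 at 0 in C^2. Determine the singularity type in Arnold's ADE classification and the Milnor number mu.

The Hessian of f at 0 has rank 0. Corank 2; j^3 = (3*x + y)^3 is a perfect cube, so E-series; the 5-jet and mu = 8 give E_8.

Type E8, Milnor number mu = 8.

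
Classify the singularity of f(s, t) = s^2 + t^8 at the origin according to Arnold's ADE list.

A7

The Hessian of f at 0 has rank 1. Corank 1: A-series; mu = 7 gives A_7.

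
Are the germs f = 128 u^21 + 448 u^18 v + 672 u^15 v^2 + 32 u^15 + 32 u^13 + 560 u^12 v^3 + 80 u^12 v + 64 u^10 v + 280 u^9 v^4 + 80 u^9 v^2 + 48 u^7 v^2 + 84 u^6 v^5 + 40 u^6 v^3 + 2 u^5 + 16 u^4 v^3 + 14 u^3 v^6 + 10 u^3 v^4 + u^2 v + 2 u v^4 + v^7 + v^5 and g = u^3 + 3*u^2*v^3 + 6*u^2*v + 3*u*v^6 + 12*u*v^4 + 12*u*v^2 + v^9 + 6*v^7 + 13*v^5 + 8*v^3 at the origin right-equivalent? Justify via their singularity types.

The Hessian of f at 0 is [[0, 0], [0, 0]] with rank 0, so corank 2. A Groebner basis of the Jacobian ideal J(f) in C{u,v} is {u*v + v^4, u*v^2, u^2 - 5*u*v}; counting standard monomials gives mu = 6. Corank 2; j^3 = u^2*v has shape L^2 M (L != M), so D-series; mu = 6 gives D_6. The Hessian of g at 0 is [[0, 0], [0, 0]] with rank 0, so corank 2. A Groebner basis of the Jacobian ideal J(g) in C{u,v} is {u^2/2 + u*v^3 + 2*u*v + 2*v^2, v^4, u^3 - 12*u*v^2 - 16*v^3, u^2*v + 4*u*v^2 + 4*v^3}; counting standard monomials gives mu = 8. Corank 2; j^3 = (u + 2*v)^3 is a perfect cube, so E-series; the 5-jet and mu = 8 give E_8. f is D_6 but g is E_8, hence not right-equivalent.

No.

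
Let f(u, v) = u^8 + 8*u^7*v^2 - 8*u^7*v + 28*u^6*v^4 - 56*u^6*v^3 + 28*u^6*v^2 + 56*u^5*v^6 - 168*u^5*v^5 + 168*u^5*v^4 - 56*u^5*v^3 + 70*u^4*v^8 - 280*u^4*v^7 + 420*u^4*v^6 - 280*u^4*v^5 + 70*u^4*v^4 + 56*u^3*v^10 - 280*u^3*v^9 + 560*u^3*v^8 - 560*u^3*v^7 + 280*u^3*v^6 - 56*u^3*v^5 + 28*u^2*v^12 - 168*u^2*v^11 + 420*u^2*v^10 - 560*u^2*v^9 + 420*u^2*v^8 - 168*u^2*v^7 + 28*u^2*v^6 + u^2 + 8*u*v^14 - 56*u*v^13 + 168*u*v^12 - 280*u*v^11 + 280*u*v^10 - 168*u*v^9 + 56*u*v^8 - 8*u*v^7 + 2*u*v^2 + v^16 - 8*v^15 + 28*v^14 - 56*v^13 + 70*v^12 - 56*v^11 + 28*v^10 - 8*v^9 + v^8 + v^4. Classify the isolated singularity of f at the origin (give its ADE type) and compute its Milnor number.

Type A7, Milnor number mu = 7.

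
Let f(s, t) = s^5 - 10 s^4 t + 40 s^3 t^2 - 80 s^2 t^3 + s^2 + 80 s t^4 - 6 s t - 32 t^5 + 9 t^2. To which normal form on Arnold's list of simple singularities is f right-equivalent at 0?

A_4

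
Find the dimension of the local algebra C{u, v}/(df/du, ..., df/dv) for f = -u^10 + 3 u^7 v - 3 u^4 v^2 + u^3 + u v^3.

The Hessian of f at 0 is [[0, 0], [0, 0]] with rank 0, so corank 2. A Groebner basis of the Jacobian ideal J(f) in C{u,v} is {u^3, u*v^2, 3*u^2 + v^3}; counting standard monomials gives mu = 7. Corank 2; j^3 = u^3 is a perfect cube, so E-series; the 4-jet and mu = 7 give E_7.

7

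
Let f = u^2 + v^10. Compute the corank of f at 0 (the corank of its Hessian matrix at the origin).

1

Hessian at 0 has rank 1.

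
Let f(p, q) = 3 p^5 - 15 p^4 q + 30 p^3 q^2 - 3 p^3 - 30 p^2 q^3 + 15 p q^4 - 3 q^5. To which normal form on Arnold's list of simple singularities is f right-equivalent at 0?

E_{8}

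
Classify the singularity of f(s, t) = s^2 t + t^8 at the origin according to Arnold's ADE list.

D_9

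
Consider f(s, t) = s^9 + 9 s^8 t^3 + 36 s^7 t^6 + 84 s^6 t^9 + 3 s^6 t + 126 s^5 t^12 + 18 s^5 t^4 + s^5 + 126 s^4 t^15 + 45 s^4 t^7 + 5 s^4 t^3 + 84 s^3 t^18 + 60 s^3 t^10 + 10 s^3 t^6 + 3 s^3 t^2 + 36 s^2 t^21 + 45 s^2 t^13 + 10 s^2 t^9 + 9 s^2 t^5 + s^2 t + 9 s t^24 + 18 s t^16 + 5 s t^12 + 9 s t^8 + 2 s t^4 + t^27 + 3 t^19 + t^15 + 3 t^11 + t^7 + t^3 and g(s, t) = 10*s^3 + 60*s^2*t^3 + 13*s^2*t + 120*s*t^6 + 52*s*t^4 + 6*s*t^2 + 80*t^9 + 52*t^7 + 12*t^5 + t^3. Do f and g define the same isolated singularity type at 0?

The Hessian of f at 0 has rank 0. Corank 2; j^3 = t*(s^2 + t^2) splits into three distinct lines over C (the quadratic factor has nonzero discriminant), so D_4. The Hessian of g at 0 has rank 0. Corank 2; j^3 = (2*s + t)*(5*s^2 + 4*s*t + t^2) splits into three distinct lines over C (the quadratic factor has nonzero discriminant), so D_4. Both have type D_4, hence right-equivalent.

Yes.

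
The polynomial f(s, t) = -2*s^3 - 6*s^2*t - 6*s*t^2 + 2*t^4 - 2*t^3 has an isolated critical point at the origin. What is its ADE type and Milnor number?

The Hessian of f at 0 is [[0, 0], [0, 0]] with rank 0, so corank 2. A Groebner basis of the Jacobian ideal J(f) in C{s,t} is {t^3, s^2 + 2*s*t + t^2}; counting standard monomials gives mu = 6. Corank 2; j^3 = -2*(s + t)^3 is a perfect cube, so E-series; the 4-jet and mu = 6 give E_6.

Type E_{6}, Milnor number mu = 6.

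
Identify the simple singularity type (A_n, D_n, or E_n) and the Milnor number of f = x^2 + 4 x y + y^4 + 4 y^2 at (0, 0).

Type A_{3}, Milnor number mu = 3.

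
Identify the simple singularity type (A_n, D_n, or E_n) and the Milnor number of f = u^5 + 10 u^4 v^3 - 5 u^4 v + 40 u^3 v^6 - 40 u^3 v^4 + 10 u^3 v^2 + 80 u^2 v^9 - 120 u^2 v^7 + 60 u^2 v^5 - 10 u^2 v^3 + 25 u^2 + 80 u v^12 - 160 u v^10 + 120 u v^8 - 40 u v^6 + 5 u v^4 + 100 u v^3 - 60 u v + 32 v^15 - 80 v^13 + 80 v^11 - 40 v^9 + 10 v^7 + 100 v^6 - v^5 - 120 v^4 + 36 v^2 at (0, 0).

Type A_{4}, Milnor number mu = 4.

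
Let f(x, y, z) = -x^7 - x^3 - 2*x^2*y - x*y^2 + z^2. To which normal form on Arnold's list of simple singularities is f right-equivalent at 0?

D_8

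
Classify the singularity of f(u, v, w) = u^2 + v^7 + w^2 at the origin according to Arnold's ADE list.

The Hessian of f at 0 has rank 2. Corank 1: A-series; mu = 6 gives A_6.

A_6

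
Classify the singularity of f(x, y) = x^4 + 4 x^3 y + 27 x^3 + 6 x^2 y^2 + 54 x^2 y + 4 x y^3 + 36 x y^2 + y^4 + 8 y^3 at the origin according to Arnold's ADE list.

E6

The Hessian of f at 0 is [[0, 0], [0, 0]] with rank 0, so corank 2. A Groebner basis of the Jacobian ideal J(f) in C{x,y} is {y^4, x*y^2 + 7*y^3/9, x^2 + 4*x*y/3 + 4*y^2/9}; counting standard monomials gives mu = 6. Corank 2; j^3 = (3*x + 2*y)^3 is a perfect cube, so E-series; the 4-jet and mu = 6 give E_6.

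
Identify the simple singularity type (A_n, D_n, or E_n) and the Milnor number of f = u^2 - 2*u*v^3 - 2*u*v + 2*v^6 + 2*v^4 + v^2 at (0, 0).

The Hessian of f at 0 has rank 1. Corank 1: A-series; mu = 5 gives A_5.

Type A_{5}, Milnor number mu = 5.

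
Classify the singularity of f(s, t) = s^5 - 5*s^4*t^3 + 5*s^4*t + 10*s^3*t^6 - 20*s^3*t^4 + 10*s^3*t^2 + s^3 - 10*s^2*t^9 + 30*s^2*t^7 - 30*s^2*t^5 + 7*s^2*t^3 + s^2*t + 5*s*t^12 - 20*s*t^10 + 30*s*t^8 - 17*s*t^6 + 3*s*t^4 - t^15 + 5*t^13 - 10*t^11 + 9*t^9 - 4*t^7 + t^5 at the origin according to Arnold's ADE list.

D_{6}

The Hessian of f at 0 has rank 0. Corank 2; j^3 = s^2*(s + t) has shape L^2 M (L != M), so D-series; mu = 6 gives D_6.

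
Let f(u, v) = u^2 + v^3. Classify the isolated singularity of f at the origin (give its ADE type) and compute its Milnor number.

The Hessian of f at 0 has rank 1. Corank 1: A-series; mu = 2 gives A_2.

Type A2, Milnor number mu = 2.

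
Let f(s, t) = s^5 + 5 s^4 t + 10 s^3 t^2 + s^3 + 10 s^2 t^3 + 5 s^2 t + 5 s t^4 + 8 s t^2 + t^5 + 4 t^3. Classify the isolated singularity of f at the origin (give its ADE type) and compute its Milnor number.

Type D6, Milnor number mu = 6.

The Hessian of f at 0 has rank 0. Corank 2; j^3 = (s + t)*(s + 2*t)^2 has shape L^2 M (L != M), so D-series; mu = 6 gives D_6.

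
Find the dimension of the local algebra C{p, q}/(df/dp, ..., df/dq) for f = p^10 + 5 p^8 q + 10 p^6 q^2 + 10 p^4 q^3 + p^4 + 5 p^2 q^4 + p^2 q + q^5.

6

The Hessian of f at 0 is [[0, 0], [0, 0]] with rank 0, so corank 2. A Groebner basis of the Jacobian ideal J(f) in C{p,q} is {p^2/5 + q^4, p^3, p*q}; counting standard monomials gives mu = 6. Corank 2; j^3 = p^2*q has shape L^2 M (L != M), so D-series; mu = 6 gives D_6.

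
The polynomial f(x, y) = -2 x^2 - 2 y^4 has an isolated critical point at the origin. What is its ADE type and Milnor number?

The Hessian of f at 0 has rank 1. Corank 1: A-series; mu = 3 gives A_3.

Type A_{3}, Milnor number mu = 3.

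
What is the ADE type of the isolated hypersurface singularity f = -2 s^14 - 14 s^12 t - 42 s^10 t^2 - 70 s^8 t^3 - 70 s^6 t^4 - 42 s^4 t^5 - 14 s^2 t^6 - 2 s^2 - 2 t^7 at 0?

The Hessian of f at 0 is [[-4, 0], [0, 0]] with rank 1, so corank 1. A Groebner basis of the Jacobian ideal J(f) in C{s,t} is {t^6, s}; counting standard monomials gives mu = 6. Corank 1: A-series; mu = 6 gives A_6.

A_6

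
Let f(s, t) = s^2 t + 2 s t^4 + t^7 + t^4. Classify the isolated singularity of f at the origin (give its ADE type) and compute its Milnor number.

Type D_{5}, Milnor number mu = 5.

The Hessian of f at 0 has rank 0. Corank 2; j^3 = s^2*t has shape L^2 M (L != M), so D-series; mu = 5 gives D_5.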